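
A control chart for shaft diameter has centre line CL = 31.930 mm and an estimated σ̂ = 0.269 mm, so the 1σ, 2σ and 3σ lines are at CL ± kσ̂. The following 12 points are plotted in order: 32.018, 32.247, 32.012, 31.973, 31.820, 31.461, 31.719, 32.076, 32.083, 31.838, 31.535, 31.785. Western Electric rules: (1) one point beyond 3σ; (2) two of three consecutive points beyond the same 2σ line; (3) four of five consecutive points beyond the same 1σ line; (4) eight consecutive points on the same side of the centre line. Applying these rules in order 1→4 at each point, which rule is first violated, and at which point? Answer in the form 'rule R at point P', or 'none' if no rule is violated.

none

Zone of each point (C = within 1σ̂, B = 1σ̂–2σ̂, A = 2σ̂–3σ̂, * = beyond 3σ̂; sign = side of CL): 1:+C, 2:+B, 3:+C, 4:+C, 5:-C, 6:-B, 7:-C, 8:+C, 9:+C, 10:-C, 11:-B, 12:-C
No rule fires across all 12 points.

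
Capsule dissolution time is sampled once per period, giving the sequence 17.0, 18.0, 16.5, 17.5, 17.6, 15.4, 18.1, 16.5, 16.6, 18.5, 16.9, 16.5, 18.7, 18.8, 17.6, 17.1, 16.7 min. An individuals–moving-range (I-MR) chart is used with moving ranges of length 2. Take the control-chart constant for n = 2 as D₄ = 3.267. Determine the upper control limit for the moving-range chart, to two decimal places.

Moving ranges: 1.0, 1.5, 1.0, 0.1, 2.2, 2.7, 1.6, 0.1, 1.9, 1.6, 0.4, 2.2, 0.1, 1.2, 0.5, 0.4; M̄R̄ = 18.5000 / 16 = 1.1562
UCL_MR = D₄·M̄R̄ = 3.267 × 1.1562 = 3.7775

3.78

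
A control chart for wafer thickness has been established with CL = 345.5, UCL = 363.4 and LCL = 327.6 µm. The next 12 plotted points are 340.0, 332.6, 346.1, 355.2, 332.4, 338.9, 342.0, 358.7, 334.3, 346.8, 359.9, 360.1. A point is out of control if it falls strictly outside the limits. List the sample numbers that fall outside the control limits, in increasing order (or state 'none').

none

All 12 points lie within [327.6, 363.4].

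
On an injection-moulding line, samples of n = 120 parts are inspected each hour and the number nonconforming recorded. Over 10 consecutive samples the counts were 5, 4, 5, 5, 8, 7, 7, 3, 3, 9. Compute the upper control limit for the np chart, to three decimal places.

12.532

p̄ = Σdᵢ / (k·n) = 56 / (10 × 120) = 0.04667
UCL = np̄ + 3·√(np̄(1−p̄)) = 5.6000 + 3 × √(5.6000×0.95333) = 5.6000 + 3 × 2.3106 = 12.5317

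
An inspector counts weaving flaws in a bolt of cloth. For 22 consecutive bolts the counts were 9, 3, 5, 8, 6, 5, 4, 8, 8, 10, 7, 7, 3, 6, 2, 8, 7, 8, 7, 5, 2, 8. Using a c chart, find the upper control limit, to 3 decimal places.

c̄ = (9 + 3 + 5 + 8 + 6 + 5 + 4 + 8 + 8 + 10 + 7 + 7 + 3 + 6 + 2 + 8 + 7 + 8 + 7 + 5 + 2 + 8) / 22 = 136 / 22 = 6.1818
UCL = c̄ + 3√c̄ = 6.1818 + 3 × √6.1818 = 6.1818 + 3 × 2.4863 = 13.6408

13.641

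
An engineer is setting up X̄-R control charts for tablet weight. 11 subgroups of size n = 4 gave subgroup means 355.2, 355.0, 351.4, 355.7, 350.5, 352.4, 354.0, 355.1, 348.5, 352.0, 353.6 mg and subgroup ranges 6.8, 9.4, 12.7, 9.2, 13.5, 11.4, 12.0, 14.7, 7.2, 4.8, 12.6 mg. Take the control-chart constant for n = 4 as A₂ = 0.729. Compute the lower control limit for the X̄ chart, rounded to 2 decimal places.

345.46

X̄̄ = (355.2 + 355.0 + 351.4 + 355.7 + 350.5 + 352.4 + 354.0 + 355.1 + 348.5 + 352.0 + 353.6) / 11 = 3883.4000 / 11 = 353.0364
R̄ = (6.8 + 9.4 + 12.7 + 9.2 + 13.5 + 11.4 + 12.0 + 14.7 + 7.2 + 4.8 + 12.6) / 11 = 114.3000 / 11 = 10.3909
LCL = X̄̄ − A₂·R̄ = 353.0364 − 0.729 × 10.3909 = 345.4614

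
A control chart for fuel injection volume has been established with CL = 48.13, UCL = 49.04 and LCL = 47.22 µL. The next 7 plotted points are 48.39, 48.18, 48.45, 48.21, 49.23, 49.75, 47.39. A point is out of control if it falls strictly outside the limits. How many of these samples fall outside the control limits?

2

Compare each point to [47.22, 49.04]: sample 5 = 49.23 > UCL; sample 6 = 49.75 > UCL.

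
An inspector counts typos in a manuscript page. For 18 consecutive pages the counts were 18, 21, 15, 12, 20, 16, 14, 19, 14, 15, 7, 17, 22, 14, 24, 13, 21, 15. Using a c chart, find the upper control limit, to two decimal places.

c̄ = (18 + 21 + 15 + 12 + 20 + 16 + 14 + 19 + 14 + 15 + 7 + 17 + 22 + 14 + 24 + 13 + 21 + 15) / 18 = 297 / 18 = 16.5000
UCL = c̄ + 3√c̄ = 16.5000 + 3 × √16.5000 = 16.5000 + 3 × 4.0620 = 28.6861

28.69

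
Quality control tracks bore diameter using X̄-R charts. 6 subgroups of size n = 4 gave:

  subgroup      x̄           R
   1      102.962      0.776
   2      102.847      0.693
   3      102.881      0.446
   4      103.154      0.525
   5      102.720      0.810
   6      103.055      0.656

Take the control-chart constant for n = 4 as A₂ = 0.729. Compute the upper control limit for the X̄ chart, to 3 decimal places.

X̄̄ = (102.962 + 102.847 + 102.881 + 103.154 + 102.720 + 103.055) / 6 = 617.6190 / 6 = 102.9365
R̄ = (0.776 + 0.693 + 0.446 + 0.525 + 0.810 + 0.656) / 6 = 3.9060 / 6 = 0.6510
UCL = X̄̄ + A₂·R̄ = 102.9365 + 0.729 × 0.6510 = 103.4111

103.411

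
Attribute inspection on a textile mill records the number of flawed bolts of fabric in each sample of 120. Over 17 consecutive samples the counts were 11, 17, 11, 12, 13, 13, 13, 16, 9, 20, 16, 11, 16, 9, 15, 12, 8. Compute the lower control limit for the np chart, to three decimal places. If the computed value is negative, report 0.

p̄ = Σdᵢ / (k·n) = 222 / (17 × 120) = 0.10882
LCL = np̄ − 3·√(np̄(1−p̄)) = 13.0588 − 3 × 3.4114 = 2.8246

2.825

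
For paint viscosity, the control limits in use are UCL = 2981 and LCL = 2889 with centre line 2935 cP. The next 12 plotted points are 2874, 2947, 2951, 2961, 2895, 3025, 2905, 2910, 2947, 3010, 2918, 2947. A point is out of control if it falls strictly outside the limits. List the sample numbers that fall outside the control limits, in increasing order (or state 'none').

1, 6, 10

Compare each point to [2889, 2981]: sample 1 = 2874 < LCL; sample 6 = 3025 > UCL; sample 10 = 3010 > UCL.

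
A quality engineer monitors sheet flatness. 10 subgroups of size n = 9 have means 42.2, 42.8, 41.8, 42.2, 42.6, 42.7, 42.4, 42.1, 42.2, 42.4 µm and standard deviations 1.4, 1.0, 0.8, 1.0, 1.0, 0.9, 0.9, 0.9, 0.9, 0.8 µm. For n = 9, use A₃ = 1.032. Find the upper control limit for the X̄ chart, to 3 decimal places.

43.331

X̄̄ = (42.2 + 42.8 + 41.8 + 42.2 + 42.6 + 42.7 + 42.4 + 42.1 + 42.2 + 42.4) / 10 = 42.3400
s̄ = (1.4 + 1.0 + 0.8 + 1.0 + 1.0 + 0.9 + 0.9 + 0.9 + 0.9 + 0.8) / 10 = 0.9600
UCL = X̄̄ + A₃·s̄ = 42.3400 + 1.032 × 0.9600 = 43.3307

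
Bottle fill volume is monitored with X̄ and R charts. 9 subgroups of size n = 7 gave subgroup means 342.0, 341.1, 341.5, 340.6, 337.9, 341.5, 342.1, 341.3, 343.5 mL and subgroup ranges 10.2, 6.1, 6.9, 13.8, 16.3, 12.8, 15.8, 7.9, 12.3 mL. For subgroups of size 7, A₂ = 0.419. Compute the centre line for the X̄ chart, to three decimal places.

341.278

X̄̄ = (342.0 + 341.1 + 341.5 + 340.6 + 337.9 + 341.5 + 342.1 + 341.3 + 343.5) / 9 = 3071.5000 / 9 = 341.2778
CL = X̄̄ = 341.2778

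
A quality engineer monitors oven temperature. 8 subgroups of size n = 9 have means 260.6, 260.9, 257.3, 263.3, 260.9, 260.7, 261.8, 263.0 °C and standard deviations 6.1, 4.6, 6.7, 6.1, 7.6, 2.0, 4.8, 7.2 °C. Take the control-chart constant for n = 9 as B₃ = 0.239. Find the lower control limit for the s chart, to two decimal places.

1.35

s̄ = (6.1 + 4.6 + 6.7 + 6.1 + 7.6 + 2.0 + 4.8 + 7.2) / 8 = 5.6375
LCL_s = B₃·s̄ = 0.239 × 5.6375 = 1.3474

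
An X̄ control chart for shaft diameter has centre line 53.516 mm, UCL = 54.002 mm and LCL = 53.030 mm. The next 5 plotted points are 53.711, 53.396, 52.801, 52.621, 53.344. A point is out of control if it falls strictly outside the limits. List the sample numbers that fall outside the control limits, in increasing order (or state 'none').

3, 4

Compare each point to [53.030, 54.002]: sample 3 = 52.801 < LCL; sample 4 = 52.621 < LCL.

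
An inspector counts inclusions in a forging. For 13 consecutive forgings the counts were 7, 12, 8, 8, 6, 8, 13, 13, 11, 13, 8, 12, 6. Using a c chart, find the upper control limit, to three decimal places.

18.918

c̄ = (7 + 12 + 8 + 8 + 6 + 8 + 13 + 13 + 11 + 13 + 8 + 12 + 6) / 13 = 125 / 13 = 9.6154
UCL = c̄ + 3√c̄ = 9.6154 + 3 × √9.6154 = 9.6154 + 3 × 3.1009 = 18.9180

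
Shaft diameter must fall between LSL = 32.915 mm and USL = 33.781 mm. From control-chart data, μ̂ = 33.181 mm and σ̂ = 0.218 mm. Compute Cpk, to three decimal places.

0.407

Cpu = (USL − μ̂) / (3σ̂) = (33.781 − 33.181) / (3 × 0.218) = 0.9174; Cpl = (μ̂ − LSL) / (3σ̂) = (33.181 − 32.915) / (3 × 0.218) = 0.4067; Cpk = min(Cpu, Cpl) = 0.4067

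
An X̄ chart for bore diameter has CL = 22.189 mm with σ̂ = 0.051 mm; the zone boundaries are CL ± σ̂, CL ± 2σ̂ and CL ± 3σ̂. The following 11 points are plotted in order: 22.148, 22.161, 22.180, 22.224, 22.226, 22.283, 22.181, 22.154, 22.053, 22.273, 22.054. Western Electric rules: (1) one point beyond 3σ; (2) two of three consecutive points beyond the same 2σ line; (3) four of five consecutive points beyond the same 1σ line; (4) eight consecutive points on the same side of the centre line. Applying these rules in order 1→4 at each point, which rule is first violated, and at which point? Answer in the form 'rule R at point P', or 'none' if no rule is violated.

Zone of each point (C = within 1σ̂, B = 1σ̂–2σ̂, A = 2σ̂–3σ̂, * = beyond 3σ̂; sign = side of CL): 1:-C, 2:-C, 3:-C, 4:+C, 5:+C, 6:+B, 7:-C, 8:-C, 9:-A, 10:+B, 11:-A
Rule 2 (two of three consecutive points beyond the same 2σ limit) is satisfied at point 11.

rule 2 at point 11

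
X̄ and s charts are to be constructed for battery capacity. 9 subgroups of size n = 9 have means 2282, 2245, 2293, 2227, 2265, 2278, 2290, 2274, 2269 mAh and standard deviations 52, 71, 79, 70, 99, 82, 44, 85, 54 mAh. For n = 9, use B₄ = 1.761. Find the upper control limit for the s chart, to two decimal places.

s̄ = (52 + 71 + 79 + 70 + 99 + 82 + 44 + 85 + 54) / 9 = 70.6667
UCL_s = B₄·s̄ = 1.761 × 70.6667 = 124.4440

124.44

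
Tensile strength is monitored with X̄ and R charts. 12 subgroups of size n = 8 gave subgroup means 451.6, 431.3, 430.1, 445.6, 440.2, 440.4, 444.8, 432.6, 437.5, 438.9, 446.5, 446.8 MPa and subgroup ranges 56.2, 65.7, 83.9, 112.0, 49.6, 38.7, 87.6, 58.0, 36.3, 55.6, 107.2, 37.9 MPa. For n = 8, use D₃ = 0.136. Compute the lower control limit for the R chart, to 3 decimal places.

R̄ = (56.2 + 65.7 + 83.9 + 112.0 + 49.6 + 38.7 + 87.6 + 58.0 + 36.3 + 55.6 + 107.2 + 37.9) / 12 = 788.7000 / 12 = 65.7250
LCL_R = D₃·R̄ = 0.136 × 65.7250 = 8.9386

8.939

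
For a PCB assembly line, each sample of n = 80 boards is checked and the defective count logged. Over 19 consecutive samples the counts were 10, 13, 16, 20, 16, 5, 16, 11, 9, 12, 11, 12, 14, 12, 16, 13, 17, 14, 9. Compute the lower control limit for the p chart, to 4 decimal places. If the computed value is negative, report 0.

0.0383

p̄ = Σdᵢ / (k·n) = 246 / (19 × 80) = 0.16184
LCL = p̄ − 3·√(p̄(1−p̄)/n) = 0.16184 − 3 × 0.04118 = 0.03831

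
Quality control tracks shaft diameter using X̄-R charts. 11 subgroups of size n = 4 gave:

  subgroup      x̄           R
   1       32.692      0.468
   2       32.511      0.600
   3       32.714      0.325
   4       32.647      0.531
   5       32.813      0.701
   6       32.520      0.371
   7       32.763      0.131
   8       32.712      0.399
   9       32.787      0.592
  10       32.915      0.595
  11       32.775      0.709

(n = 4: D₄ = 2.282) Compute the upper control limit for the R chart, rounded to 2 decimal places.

1.12

R̄ = (0.468 + 0.600 + 0.325 + 0.531 + 0.701 + 0.371 + 0.131 + 0.399 + 0.592 + 0.595 + 0.709) / 11 = 5.4220 / 11 = 0.4929
UCL_R = D₄·R̄ = 2.282 × 0.4929 = 1.1248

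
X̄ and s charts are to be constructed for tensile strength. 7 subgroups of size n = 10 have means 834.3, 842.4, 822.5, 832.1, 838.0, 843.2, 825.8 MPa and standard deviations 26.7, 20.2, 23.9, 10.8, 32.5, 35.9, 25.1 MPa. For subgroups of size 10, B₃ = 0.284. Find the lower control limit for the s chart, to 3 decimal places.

s̄ = (26.7 + 20.2 + 23.9 + 10.8 + 32.5 + 35.9 + 25.1) / 7 = 25.0143
LCL_s = B₃·s̄ = 0.284 × 25.0143 = 7.1041

7.104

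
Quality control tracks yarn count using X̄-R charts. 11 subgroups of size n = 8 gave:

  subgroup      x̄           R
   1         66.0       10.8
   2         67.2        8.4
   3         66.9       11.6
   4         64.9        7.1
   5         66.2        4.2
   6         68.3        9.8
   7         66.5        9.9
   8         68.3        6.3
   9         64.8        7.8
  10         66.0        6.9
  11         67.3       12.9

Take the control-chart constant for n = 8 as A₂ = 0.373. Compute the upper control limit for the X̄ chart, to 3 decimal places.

69.827

X̄̄ = (66.0 + 67.2 + 66.9 + 64.9 + 66.2 + 68.3 + 66.5 + 68.3 + 64.8 + 66.0 + 67.3) / 11 = 732.4000 / 11 = 66.5818
R̄ = (10.8 + 8.4 + 11.6 + 7.1 + 4.2 + 9.8 + 9.9 + 6.3 + 7.8 + 6.9 + 12.9) / 11 = 95.7000 / 11 = 8.7000
UCL = X̄̄ + A₂·R̄ = 66.5818 + 0.373 × 8.7000 = 69.8269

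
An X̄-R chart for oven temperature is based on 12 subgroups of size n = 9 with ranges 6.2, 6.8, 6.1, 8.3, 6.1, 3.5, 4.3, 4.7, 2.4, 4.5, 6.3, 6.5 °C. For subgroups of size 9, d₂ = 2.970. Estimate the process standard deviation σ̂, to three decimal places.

1.843

R̄ = (6.2 + 6.8 + 6.1 + 8.3 + 6.1 + 3.5 + 4.3 + 4.7 + 2.4 + 4.5 + 6.3 + 6.5) / 12 = 5.4750
σ̂ = R̄ / d₂ = 5.4750 / 2.970 = 1.8434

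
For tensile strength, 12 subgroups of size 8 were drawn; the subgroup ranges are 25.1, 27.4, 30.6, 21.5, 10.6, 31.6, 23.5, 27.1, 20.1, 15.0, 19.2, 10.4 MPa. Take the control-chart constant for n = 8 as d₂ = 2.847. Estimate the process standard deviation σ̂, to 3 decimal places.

7.672

R̄ = (25.1 + 27.4 + 30.6 + 21.5 + 10.6 + 31.6 + 23.5 + 27.1 + 20.1 + 15.0 + 19.2 + 10.4) / 12 = 21.8417
σ̂ = R̄ / d₂ = 21.8417 / 2.847 = 7.6718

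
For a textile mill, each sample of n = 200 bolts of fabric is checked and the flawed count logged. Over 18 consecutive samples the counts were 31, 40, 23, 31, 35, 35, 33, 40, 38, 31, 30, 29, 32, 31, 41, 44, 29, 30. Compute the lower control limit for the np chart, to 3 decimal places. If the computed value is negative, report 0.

17.657

p̄ = Σdᵢ / (k·n) = 603 / (18 × 200) = 0.16750
LCL = np̄ − 3·√(np̄(1−p̄)) = 33.5000 − 3 × 5.2810 = 17.6571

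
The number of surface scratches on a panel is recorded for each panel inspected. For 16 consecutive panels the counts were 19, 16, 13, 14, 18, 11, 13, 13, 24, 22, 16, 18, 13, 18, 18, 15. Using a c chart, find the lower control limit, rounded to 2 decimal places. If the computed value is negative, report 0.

c̄ = (19 + 16 + 13 + 14 + 18 + 11 + 13 + 13 + 24 + 22 + 16 + 18 + 13 + 18 + 18 + 15) / 16 = 261 / 16 = 16.3125
LCL = c̄ − 3√c̄ = 16.3125 − 3 × 4.0389 = 4.1959

4.20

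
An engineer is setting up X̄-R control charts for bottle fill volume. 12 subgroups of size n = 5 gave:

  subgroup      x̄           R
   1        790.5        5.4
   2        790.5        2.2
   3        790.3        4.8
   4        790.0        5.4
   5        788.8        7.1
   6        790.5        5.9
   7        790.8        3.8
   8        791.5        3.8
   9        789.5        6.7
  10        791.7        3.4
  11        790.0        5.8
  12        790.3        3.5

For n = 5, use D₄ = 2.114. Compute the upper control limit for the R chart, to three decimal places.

10.182

R̄ = (5.4 + 2.2 + 4.8 + 5.4 + 7.1 + 5.9 + 3.8 + 3.8 + 6.7 + 3.4 + 5.8 + 3.5) / 12 = 57.8000 / 12 = 4.8167
UCL_R = D₄·R̄ = 2.114 × 4.8167 = 10.1824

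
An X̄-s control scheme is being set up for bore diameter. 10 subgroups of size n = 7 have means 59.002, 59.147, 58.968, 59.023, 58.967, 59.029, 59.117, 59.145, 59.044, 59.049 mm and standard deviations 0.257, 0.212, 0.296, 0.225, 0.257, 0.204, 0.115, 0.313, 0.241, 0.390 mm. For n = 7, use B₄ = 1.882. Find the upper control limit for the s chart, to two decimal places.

0.47

s̄ = (0.257 + 0.212 + 0.296 + 0.225 + 0.257 + 0.204 + 0.115 + 0.313 + 0.241 + 0.390) / 10 = 0.2510
UCL_s = B₄·s̄ = 1.882 × 0.2510 = 0.4724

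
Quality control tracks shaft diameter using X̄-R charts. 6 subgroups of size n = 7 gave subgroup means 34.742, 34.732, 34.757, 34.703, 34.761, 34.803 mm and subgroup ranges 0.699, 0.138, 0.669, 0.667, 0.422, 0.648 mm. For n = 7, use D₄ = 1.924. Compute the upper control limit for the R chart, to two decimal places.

1.04

R̄ = (0.699 + 0.138 + 0.669 + 0.667 + 0.422 + 0.648) / 6 = 3.2430 / 6 = 0.5405
UCL_R = D₄·R̄ = 1.924 × 0.5405 = 1.0399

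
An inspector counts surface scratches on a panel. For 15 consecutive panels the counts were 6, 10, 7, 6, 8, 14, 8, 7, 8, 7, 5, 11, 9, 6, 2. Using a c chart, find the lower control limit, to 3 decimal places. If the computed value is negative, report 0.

0.000

c̄ = (6 + 10 + 7 + 6 + 8 + 14 + 8 + 7 + 8 + 7 + 5 + 11 + 9 + 6 + 2) / 15 = 114 / 15 = 7.6000
LCL = c̄ − 3√c̄ = 7.6000 − 3 × 2.7568 = -0.6704 → 0 (cannot be negative)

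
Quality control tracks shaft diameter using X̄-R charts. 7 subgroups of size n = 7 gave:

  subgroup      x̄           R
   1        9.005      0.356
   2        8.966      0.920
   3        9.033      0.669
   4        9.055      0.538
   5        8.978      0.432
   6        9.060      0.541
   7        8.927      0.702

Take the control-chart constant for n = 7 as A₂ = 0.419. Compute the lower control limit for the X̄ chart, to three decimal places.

8.755

X̄̄ = (9.005 + 8.966 + 9.033 + 9.055 + 8.978 + 9.060 + 8.927) / 7 = 63.0240 / 7 = 9.0034
R̄ = (0.356 + 0.920 + 0.669 + 0.538 + 0.432 + 0.541 + 0.702) / 7 = 4.1580 / 7 = 0.5940
LCL = X̄̄ − A₂·R̄ = 9.0034 − 0.419 × 0.5940 = 8.7545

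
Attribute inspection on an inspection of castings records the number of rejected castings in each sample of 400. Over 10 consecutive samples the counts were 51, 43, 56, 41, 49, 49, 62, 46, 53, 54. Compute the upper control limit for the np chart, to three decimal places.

p̄ = Σdᵢ / (k·n) = 504 / (10 × 400) = 0.12600
UCL = np̄ + 3·√(np̄(1−p̄)) = 50.4000 + 3 × √(50.4000×0.87400) = 50.4000 + 3 × 6.6370 = 70.3110

70.311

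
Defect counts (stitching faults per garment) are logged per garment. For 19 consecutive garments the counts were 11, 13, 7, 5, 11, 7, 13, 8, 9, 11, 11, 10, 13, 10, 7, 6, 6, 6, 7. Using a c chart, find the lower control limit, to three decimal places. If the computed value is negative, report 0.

c̄ = (11 + 13 + 7 + 5 + 11 + 7 + 13 + 8 + 9 + 11 + 11 + 10 + 13 + 10 + 7 + 6 + 6 + 6 + 7) / 19 = 171 / 19 = 9.0000
LCL = c̄ − 3√c̄ = 9.0000 − 3 × 3.0000 = 0.0000

0.000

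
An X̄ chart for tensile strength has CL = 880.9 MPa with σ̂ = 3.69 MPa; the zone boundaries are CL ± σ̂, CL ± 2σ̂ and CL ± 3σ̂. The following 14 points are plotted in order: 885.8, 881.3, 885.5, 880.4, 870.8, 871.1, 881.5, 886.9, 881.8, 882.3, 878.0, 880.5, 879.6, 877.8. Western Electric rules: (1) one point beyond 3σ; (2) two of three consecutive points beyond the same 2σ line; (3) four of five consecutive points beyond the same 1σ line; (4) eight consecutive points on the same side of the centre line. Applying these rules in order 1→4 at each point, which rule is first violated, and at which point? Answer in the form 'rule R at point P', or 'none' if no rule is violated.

rule 2 at point 6

Zone of each point (C = within 1σ̂, B = 1σ̂–2σ̂, A = 2σ̂–3σ̂, * = beyond 3σ̂; sign = side of CL): 1:+B, 2:+C, 3:+B, 4:-C, 5:-A, 6:-A, 7:+C, 8:+B, 9:+C, 10:+C, 11:-C, 12:-C, 13:-C, 14:-C
Rule 2 (two of three consecutive points beyond the same 2σ limit) is satisfied at point 6.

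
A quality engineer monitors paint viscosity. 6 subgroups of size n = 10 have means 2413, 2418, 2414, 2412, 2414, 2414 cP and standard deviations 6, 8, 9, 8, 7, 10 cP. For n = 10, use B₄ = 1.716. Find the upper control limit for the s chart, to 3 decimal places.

13.728

s̄ = (6 + 8 + 9 + 8 + 7 + 10) / 6 = 8.0000
UCL_s = B₄·s̄ = 1.716 × 8.0000 = 13.7280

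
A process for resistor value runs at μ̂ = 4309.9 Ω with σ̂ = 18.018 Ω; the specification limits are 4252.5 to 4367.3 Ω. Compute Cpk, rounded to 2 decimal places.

Cpu = (USL − μ̂) / (3σ̂) = (4367.3 − 4309.9) / (3 × 18.018) = 1.0619; Cpl = (μ̂ − LSL) / (3σ̂) = (4309.9 − 4252.5) / (3 × 18.018) = 1.0619; Cpk = min(Cpu, Cpl) = 1.0619

1.06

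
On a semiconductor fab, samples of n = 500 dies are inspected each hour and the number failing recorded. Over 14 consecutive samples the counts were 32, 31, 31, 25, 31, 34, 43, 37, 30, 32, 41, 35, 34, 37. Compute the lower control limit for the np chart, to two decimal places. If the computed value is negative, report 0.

16.95

p̄ = Σdᵢ / (k·n) = 473 / (14 × 500) = 0.06757
LCL = np̄ − 3·√(np̄(1−p̄)) = 33.7857 − 3 × 5.6127 = 16.9475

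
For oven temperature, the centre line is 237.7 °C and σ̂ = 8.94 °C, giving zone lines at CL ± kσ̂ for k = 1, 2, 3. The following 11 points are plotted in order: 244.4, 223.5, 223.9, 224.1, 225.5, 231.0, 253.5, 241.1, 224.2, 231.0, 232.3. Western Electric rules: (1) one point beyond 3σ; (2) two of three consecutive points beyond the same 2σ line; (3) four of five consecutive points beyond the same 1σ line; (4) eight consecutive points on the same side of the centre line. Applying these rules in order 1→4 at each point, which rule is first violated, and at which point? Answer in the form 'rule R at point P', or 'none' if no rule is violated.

Zone of each point (C = within 1σ̂, B = 1σ̂–2σ̂, A = 2σ̂–3σ̂, * = beyond 3σ̂; sign = side of CL): 1:+C, 2:-B, 3:-B, 4:-B, 5:-B, 6:-C, 7:+B, 8:+C, 9:-B, 10:-C, 11:-C
Rule 3 (four of five consecutive points beyond the same 1σ limit) is satisfied at point 5.

rule 3 at point 5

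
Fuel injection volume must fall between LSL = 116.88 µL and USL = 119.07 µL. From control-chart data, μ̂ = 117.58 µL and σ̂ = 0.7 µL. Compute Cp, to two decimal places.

0.52

Cp = (USL − LSL) / (6σ̂) = (119.07 − 116.88) / (6 × 0.7) = 2.1900 / 4.2000 = 0.5214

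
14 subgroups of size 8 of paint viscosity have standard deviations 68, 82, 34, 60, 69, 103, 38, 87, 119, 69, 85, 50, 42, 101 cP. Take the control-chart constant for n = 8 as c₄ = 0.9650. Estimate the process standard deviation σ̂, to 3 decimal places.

s̄ = (68 + 82 + 34 + 60 + 69 + 103 + 38 + 87 + 119 + 69 + 85 + 50 + 42 + 101) / 14 = 71.9286
σ̂ = s̄ / c₄ = 71.9286 / 0.9650 = 74.5374

74.537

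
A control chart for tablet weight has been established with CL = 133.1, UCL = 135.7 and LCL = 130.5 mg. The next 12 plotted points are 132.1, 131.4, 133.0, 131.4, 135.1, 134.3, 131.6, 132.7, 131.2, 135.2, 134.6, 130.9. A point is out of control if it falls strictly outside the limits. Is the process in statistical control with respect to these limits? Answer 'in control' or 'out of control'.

in control

All 12 points lie within [130.5, 135.7].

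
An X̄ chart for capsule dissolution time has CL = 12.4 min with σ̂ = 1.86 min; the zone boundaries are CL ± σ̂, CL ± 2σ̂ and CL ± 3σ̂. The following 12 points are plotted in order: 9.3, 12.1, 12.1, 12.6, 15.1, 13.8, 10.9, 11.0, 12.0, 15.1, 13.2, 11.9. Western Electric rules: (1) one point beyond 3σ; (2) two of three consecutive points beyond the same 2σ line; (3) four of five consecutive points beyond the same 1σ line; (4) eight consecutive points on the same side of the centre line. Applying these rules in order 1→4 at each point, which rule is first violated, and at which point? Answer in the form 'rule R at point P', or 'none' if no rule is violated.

Zone of each point (C = within 1σ̂, B = 1σ̂–2σ̂, A = 2σ̂–3σ̂, * = beyond 3σ̂; sign = side of CL): 1:-B, 2:-C, 3:-C, 4:+C, 5:+B, 6:+C, 7:-C, 8:-C, 9:-C, 10:+B, 11:+C, 12:-C
No rule fires across all 12 points.

none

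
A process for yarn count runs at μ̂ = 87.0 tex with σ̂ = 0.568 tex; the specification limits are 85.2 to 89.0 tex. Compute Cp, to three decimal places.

Cp = (USL − LSL) / (6σ̂) = (89.0 − 85.2) / (6 × 0.568) = 3.8000 / 3.4080 = 1.1150

1.115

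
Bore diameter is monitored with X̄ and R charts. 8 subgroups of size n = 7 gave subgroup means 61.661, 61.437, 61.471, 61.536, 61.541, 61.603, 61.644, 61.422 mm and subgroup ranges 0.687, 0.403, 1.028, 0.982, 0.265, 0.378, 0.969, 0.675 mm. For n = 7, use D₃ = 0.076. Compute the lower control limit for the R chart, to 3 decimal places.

0.051

R̄ = (0.687 + 0.403 + 1.028 + 0.982 + 0.265 + 0.378 + 0.969 + 0.675) / 8 = 5.3870 / 8 = 0.6734
LCL_R = D₃·R̄ = 0.076 × 0.6734 = 0.0512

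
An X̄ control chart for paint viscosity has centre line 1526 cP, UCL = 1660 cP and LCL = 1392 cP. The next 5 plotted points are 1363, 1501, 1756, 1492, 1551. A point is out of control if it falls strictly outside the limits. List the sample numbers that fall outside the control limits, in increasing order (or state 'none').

1, 3

Compare each point to [1392, 1660]: sample 1 = 1363 < LCL; sample 3 = 1756 > UCL.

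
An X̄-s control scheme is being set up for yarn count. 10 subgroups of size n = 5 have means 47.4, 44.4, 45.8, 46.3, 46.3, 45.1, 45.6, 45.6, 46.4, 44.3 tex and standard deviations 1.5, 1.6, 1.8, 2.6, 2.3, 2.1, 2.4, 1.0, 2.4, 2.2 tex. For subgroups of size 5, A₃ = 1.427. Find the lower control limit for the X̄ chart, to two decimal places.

42.88

X̄̄ = (47.4 + 44.4 + 45.8 + 46.3 + 46.3 + 45.1 + 45.6 + 45.6 + 46.4 + 44.3) / 10 = 45.7200
s̄ = (1.5 + 1.6 + 1.8 + 2.6 + 2.3 + 2.1 + 2.4 + 1.0 + 2.4 + 2.2) / 10 = 1.9900
LCL = X̄̄ − A₃·s̄ = 45.7200 − 1.427 × 1.9900 = 42.8803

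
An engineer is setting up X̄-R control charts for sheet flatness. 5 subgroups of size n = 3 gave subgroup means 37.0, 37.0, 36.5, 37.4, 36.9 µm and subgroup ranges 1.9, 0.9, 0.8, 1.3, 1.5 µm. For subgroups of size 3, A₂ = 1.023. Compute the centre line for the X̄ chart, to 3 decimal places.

X̄̄ = (37.0 + 37.0 + 36.5 + 37.4 + 36.9) / 5 = 184.8000 / 5 = 36.9600
CL = X̄̄ = 36.9600

36.960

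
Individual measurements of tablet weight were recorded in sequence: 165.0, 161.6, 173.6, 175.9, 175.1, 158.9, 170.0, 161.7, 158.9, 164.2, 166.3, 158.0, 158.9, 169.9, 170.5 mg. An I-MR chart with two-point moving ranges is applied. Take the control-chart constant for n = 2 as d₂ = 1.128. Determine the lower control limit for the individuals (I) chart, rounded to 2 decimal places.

149.73

X̄ = (165.0 + 161.6 + 173.6 + 175.9 + 175.1 + 158.9 + 170.0 + 161.7 + 158.9 + 164.2 + 166.3 + 158.0 + 158.9 + 169.9 + 170.5) / 15 = 165.9000
Moving ranges: 3.4, 12.0, 2.3, 0.8, 16.2, 11.1, 8.3, 2.8, 5.3, 2.1, 8.3, 0.9, 11.0, 0.6; M̄R̄ = 85.1000 / 14 = 6.0786
LCL = X̄ − 3·M̄R̄/d₂ = 165.9000 − 3 × 6.0786 / 1.128 = 149.7336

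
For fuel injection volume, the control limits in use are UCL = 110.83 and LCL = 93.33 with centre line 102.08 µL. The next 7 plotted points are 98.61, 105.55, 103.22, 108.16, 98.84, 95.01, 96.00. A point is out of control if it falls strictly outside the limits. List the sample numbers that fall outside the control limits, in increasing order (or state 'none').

none

All 7 points lie within [93.33, 110.83].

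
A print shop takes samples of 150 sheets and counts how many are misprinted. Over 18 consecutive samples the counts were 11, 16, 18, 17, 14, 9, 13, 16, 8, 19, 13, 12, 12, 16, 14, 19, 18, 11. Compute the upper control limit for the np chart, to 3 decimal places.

24.986

p̄ = Σdᵢ / (k·n) = 256 / (18 × 150) = 0.09481
UCL = np̄ + 3·√(np̄(1−p̄)) = 14.2222 + 3 × √(14.2222×0.90519) = 14.2222 + 3 × 3.5880 = 24.9862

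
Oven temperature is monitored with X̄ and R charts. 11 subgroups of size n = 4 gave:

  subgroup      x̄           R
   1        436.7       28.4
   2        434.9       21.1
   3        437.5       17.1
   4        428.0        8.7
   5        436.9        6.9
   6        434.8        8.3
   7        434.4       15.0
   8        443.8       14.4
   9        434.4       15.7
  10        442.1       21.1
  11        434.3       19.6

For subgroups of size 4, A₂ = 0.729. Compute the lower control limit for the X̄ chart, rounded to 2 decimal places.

X̄̄ = (436.7 + 434.9 + 437.5 + 428.0 + 436.9 + 434.8 + 434.4 + 443.8 + 434.4 + 442.1 + 434.3) / 11 = 4797.8000 / 11 = 436.1636
R̄ = (28.4 + 21.1 + 17.1 + 8.7 + 6.9 + 8.3 + 15.0 + 14.4 + 15.7 + 21.1 + 19.6) / 11 = 176.3000 / 11 = 16.0273
LCL = X̄̄ − A₂·R̄ = 436.1636 − 0.729 × 16.0273 = 424.4798

424.48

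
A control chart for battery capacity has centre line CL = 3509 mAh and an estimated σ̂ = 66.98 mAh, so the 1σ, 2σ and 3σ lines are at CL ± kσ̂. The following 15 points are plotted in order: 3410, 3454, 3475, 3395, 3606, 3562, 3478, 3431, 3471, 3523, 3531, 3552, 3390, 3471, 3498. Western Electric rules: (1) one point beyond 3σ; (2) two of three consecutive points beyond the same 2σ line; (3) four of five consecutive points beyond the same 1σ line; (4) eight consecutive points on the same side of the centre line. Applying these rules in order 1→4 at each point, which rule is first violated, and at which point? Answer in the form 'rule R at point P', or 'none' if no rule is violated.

none

Zone of each point (C = within 1σ̂, B = 1σ̂–2σ̂, A = 2σ̂–3σ̂, * = beyond 3σ̂; sign = side of CL): 1:-B, 2:-C, 3:-C, 4:-B, 5:+B, 6:+C, 7:-C, 8:-B, 9:-C, 10:+C, 11:+C, 12:+C, 13:-B, 14:-C, 15:-C
No rule fires across all 15 points.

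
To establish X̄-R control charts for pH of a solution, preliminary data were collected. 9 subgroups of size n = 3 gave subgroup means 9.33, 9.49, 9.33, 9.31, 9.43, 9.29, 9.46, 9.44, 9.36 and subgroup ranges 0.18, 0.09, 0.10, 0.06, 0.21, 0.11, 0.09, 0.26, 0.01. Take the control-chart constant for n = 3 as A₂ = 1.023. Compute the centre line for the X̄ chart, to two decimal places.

9.38

X̄̄ = (9.33 + 9.49 + 9.33 + 9.31 + 9.43 + 9.29 + 9.46 + 9.44 + 9.36) / 9 = 84.4400 / 9 = 9.3822
CL = X̄̄ = 9.3822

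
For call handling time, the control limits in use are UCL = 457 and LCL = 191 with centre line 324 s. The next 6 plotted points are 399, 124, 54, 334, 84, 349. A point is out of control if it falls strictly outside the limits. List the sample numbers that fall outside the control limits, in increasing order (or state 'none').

Compare each point to [191, 457]: sample 2 = 124 < LCL; sample 3 = 54 < LCL; sample 5 = 84 < LCL.

2, 3, 5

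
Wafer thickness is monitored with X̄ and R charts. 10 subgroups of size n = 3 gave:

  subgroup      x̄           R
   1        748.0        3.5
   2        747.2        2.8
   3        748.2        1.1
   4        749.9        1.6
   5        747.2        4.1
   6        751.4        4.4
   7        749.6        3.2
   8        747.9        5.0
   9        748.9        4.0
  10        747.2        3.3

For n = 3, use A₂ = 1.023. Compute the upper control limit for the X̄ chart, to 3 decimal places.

751.926

X̄̄ = (748.0 + 747.2 + 748.2 + 749.9 + 747.2 + 751.4 + 749.6 + 747.9 + 748.9 + 747.2) / 10 = 7485.5000 / 10 = 748.5500
R̄ = (3.5 + 2.8 + 1.1 + 1.6 + 4.1 + 4.4 + 3.2 + 5.0 + 4.0 + 3.3) / 10 = 33.0000 / 10 = 3.3000
UCL = X̄̄ + A₂·R̄ = 748.5500 + 1.023 × 3.3000 = 751.9259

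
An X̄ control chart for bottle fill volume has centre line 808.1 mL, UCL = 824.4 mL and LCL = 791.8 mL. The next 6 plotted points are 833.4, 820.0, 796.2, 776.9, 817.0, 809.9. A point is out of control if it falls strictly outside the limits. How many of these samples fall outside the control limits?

Compare each point to [791.8, 824.4]: sample 1 = 833.4 > UCL; sample 4 = 776.9 < LCL.

2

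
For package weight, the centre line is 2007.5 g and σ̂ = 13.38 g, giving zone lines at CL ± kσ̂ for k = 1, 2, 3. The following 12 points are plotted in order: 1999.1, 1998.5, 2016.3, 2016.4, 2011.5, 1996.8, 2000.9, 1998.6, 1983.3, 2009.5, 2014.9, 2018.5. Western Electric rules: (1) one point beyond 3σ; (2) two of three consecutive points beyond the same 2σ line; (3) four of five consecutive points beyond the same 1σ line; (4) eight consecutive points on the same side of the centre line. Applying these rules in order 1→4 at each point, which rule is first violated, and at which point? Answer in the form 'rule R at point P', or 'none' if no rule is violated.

none

Zone of each point (C = within 1σ̂, B = 1σ̂–2σ̂, A = 2σ̂–3σ̂, * = beyond 3σ̂; sign = side of CL): 1:-C, 2:-C, 3:+C, 4:+C, 5:+C, 6:-C, 7:-C, 8:-C, 9:-B, 10:+C, 11:+C, 12:+C
No rule fires across all 12 points.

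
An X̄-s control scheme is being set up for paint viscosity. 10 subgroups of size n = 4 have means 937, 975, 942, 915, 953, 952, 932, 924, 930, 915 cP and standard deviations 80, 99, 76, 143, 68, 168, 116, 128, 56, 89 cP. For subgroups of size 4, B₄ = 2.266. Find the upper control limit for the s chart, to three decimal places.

s̄ = (80 + 99 + 76 + 143 + 68 + 168 + 116 + 128 + 56 + 89) / 10 = 102.3000
UCL_s = B₄·s̄ = 2.266 × 102.3000 = 231.8118

231.812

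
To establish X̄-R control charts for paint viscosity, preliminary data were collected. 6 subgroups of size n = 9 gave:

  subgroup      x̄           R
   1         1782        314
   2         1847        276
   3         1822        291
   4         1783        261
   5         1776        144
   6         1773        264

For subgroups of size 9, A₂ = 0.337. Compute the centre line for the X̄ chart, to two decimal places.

1797.17

X̄̄ = (1782 + 1847 + 1822 + 1783 + 1776 + 1773) / 6 = 10783.0000 / 6 = 1797.1667
CL = X̄̄ = 1797.1667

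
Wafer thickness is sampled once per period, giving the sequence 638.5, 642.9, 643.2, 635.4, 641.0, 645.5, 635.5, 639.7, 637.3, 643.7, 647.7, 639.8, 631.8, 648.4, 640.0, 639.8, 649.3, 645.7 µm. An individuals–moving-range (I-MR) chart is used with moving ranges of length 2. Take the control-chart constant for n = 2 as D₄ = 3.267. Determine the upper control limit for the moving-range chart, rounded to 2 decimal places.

Moving ranges: 4.4, 0.3, 7.8, 5.6, 4.5, 10.0, 4.2, 2.4, 6.4, 4.0, 7.9, 8.0, 16.6, 8.4, 0.2, 9.5, 3.6; M̄R̄ = 103.8000 / 17 = 6.1059
UCL_MR = D₄·M̄R̄ = 3.267 × 6.1059 = 19.9479

19.95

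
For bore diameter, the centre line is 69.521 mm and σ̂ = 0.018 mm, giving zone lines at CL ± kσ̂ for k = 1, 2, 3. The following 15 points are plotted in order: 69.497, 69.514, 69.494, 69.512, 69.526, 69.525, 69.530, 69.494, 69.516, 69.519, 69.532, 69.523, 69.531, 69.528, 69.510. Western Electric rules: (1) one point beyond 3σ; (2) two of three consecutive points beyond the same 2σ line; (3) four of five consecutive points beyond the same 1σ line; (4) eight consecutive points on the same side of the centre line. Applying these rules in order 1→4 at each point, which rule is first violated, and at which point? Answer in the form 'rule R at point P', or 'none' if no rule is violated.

Zone of each point (C = within 1σ̂, B = 1σ̂–2σ̂, A = 2σ̂–3σ̂, * = beyond 3σ̂; sign = side of CL): 1:-B, 2:-C, 3:-B, 4:-C, 5:+C, 6:+C, 7:+C, 8:-B, 9:-C, 10:-C, 11:+C, 12:+C, 13:+C, 14:+C, 15:-C
No rule fires across all 15 points.

none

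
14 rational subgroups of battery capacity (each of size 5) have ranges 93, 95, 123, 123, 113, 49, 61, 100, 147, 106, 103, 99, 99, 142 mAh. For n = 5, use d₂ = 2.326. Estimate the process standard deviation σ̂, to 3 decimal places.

R̄ = (93 + 95 + 123 + 123 + 113 + 49 + 61 + 100 + 147 + 106 + 103 + 99 + 99 + 142) / 14 = 103.7857
σ̂ = R̄ / d₂ = 103.7857 / 2.326 = 44.6198

44.620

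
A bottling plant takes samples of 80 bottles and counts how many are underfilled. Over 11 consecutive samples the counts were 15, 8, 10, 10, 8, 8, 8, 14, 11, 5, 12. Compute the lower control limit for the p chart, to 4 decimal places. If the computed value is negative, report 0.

p̄ = Σdᵢ / (k·n) = 109 / (11 × 80) = 0.12386
LCL = p̄ − 3·√(p̄(1−p̄)/n) = 0.12386 − 3 × 0.03683 = 0.01337

0.0134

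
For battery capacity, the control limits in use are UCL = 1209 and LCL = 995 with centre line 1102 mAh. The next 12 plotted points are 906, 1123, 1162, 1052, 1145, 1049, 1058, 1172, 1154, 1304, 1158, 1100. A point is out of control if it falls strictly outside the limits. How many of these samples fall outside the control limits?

Compare each point to [995, 1209]: sample 1 = 906 < LCL; sample 10 = 1304 > UCL.

2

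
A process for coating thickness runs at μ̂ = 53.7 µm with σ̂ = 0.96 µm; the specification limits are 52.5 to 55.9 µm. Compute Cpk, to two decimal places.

Cpu = (USL − μ̂) / (3σ̂) = (55.9 − 53.7) / (3 × 0.96) = 0.7639; Cpl = (μ̂ − LSL) / (3σ̂) = (53.7 − 52.5) / (3 × 0.96) = 0.4167; Cpk = min(Cpu, Cpl) = 0.4167

0.42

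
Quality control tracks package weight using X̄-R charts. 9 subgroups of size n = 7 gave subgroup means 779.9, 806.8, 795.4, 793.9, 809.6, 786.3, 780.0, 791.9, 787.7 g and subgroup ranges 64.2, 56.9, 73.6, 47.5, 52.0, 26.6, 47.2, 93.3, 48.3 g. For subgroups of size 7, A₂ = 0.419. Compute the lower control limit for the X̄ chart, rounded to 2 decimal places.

768.66

X̄̄ = (779.9 + 806.8 + 795.4 + 793.9 + 809.6 + 786.3 + 780.0 + 791.9 + 787.7) / 9 = 7131.5000 / 9 = 792.3889
R̄ = (64.2 + 56.9 + 73.6 + 47.5 + 52.0 + 26.6 + 47.2 + 93.3 + 48.3) / 9 = 509.6000 / 9 = 56.6222
LCL = X̄̄ − A₂·R̄ = 792.3889 − 0.419 × 56.6222 = 768.6642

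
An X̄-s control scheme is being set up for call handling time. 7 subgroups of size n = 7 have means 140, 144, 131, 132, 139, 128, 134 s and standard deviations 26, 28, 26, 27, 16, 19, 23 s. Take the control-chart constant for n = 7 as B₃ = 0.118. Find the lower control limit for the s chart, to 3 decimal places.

s̄ = (26 + 28 + 26 + 27 + 16 + 19 + 23) / 7 = 23.5714
LCL_s = B₃·s̄ = 0.118 × 23.5714 = 2.7814

2.781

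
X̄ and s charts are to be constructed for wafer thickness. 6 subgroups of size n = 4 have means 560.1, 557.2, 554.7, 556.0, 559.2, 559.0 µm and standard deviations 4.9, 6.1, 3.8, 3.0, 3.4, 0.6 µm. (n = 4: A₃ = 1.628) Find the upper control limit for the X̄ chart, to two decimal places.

563.62

X̄̄ = (560.1 + 557.2 + 554.7 + 556.0 + 559.2 + 559.0) / 6 = 557.7000
s̄ = (4.9 + 6.1 + 3.8 + 3.0 + 3.4 + 0.6) / 6 = 3.6333
UCL = X̄̄ + A₃·s̄ = 557.7000 + 1.628 × 3.6333 = 563.6151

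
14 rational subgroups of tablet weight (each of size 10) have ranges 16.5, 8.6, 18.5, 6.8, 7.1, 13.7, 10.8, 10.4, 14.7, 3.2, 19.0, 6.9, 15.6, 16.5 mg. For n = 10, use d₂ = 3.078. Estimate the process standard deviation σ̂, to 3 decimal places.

R̄ = (16.5 + 8.6 + 18.5 + 6.8 + 7.1 + 13.7 + 10.8 + 10.4 + 14.7 + 3.2 + 19.0 + 6.9 + 15.6 + 16.5) / 14 = 12.0214
σ̂ = R̄ / d₂ = 12.0214 / 3.078 = 3.9056

3.906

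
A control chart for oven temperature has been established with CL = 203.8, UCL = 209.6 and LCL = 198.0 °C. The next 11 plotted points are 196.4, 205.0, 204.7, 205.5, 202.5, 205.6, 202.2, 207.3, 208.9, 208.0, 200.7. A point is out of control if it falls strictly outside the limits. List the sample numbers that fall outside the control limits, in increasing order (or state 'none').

1

Compare each point to [198.0, 209.6]: sample 1 = 196.4 < LCL.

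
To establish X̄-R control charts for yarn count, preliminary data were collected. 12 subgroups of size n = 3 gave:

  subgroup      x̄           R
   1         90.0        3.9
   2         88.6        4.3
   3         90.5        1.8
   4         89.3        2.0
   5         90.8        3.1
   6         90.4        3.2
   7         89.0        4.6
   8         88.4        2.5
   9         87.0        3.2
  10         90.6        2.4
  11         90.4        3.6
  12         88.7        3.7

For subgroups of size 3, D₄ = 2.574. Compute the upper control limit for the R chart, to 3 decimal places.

8.215

R̄ = (3.9 + 4.3 + 1.8 + 2.0 + 3.1 + 3.2 + 4.6 + 2.5 + 3.2 + 2.4 + 3.6 + 3.7) / 12 = 38.3000 / 12 = 3.1917
UCL_R = D₄·R̄ = 2.574 × 3.1917 = 8.2153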